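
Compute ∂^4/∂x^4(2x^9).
6048 x^{5}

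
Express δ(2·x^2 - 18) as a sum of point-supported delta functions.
\frac{\delta(x - 3) + \delta(x + 3)}{12}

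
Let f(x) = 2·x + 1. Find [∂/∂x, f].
2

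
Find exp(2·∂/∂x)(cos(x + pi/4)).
\cos{\left(x + \frac{\pi}{4} + 2 \right)}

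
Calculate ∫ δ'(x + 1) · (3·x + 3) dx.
-3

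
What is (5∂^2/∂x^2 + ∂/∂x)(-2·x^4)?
8 x^{2} \left(- x - 15\right)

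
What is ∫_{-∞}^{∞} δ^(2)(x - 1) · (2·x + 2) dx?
0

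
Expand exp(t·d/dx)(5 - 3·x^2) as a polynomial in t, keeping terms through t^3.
- 3 t^{2} - 6 t x - 3 x^{2} + 5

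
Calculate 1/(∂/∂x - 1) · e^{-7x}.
- \frac{e^{- 7 x}}{8}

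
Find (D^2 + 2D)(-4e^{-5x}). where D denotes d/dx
- 60 e^{- 5 x}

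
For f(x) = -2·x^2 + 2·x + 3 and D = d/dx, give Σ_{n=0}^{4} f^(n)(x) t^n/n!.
- 2 t^{2} - 2 t \left(2 x - 1\right) - 2 x^{2} + 2 x + 3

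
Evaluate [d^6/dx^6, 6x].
36\frac{d^{5}}{dx^{5}}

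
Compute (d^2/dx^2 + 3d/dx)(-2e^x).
- 8 e^{x}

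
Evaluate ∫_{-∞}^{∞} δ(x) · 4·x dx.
0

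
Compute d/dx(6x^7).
42 x^{6}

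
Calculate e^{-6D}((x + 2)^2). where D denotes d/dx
x^{2} - 8 x + 16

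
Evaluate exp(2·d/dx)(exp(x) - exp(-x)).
2 \sinh{\left(x + 2 \right)}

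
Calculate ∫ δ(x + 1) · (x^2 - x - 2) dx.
0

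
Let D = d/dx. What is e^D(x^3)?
x^{3} + 3 x^{2} + 3 x + 1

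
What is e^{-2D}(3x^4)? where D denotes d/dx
3 x^{4} - 24 x^{3} + 72 x^{2} - 96 x + 48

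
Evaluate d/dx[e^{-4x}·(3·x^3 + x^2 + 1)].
\left(- 12 x^{3} + 5 x^{2} + 2 x - 4\right) e^{- 4 x}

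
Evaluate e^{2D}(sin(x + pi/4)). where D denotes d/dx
\sin{\left(x + \frac{\pi}{4} + 2 \right)}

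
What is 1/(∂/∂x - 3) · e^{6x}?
\frac{e^{6 x}}{3}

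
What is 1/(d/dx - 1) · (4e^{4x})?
\frac{4 e^{4 x}}{3}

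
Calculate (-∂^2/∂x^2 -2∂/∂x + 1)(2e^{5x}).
- 68 e^{5 x}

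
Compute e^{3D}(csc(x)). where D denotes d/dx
\csc{\left(x + 3 \right)}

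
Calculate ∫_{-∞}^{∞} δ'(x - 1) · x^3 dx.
-3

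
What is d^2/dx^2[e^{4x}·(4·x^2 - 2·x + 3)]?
\left(64 x^{2} + 32 x + 40\right) e^{4 x}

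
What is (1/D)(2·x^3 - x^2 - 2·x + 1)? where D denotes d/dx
\frac{x^{4}}{2} - \frac{x^{3}}{3} - x^{2} + x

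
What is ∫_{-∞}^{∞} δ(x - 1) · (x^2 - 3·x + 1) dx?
-1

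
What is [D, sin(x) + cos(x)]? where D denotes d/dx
- \sin{\left(x \right)} + \cos{\left(x \right)}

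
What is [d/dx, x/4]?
\frac{1}{4}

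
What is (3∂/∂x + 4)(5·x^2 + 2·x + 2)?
20 x^{2} + 38 x + 14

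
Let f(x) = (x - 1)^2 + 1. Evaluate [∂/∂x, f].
2 x - 2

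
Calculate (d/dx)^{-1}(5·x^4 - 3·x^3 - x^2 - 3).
x^{5} - \frac{3 x^{4}}{4} - \frac{x^{3}}{3} - 3 x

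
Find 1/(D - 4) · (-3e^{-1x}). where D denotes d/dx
\frac{3 e^{- x}}{5}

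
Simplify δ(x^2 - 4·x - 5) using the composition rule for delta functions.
\frac{\delta(x + 1) + \delta(x - 5)}{6}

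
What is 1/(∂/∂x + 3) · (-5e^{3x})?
- \frac{5 e^{3 x}}{6}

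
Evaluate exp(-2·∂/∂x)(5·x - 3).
5 x - 13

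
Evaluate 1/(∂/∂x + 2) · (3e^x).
e^{x}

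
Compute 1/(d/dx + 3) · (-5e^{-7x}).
\frac{5 e^{- 7 x}}{4}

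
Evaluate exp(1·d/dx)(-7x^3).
- 7 x^{3} - 21 x^{2} - 21 x - 7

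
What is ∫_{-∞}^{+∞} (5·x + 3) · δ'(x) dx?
-5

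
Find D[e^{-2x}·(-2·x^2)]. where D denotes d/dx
4 x \left(x - 1\right) e^{- 2 x}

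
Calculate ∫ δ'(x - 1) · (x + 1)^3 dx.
-12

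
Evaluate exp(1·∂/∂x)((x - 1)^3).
x^{3}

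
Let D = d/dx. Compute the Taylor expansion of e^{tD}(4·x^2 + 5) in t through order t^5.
4 t^{2} + 8 t x + 4 x^{2} + 5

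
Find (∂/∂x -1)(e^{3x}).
2 e^{3 x}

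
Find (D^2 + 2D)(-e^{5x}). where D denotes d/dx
- 35 e^{5 x}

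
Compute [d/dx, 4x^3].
12 x^{2}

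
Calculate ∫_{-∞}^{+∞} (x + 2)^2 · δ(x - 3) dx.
25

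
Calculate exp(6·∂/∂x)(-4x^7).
- 4 x^{7} - 168 x^{6} - 3024 x^{5} - 30240 x^{4} - 181440 x^{3} - 653184 x^{2} - 1306368 x - 1119744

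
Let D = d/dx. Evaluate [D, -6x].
-6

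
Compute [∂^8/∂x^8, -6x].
-48\frac{d^{7}}{dx^{7}}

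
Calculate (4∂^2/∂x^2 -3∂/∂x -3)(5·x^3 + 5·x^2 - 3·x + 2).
- 15 x^{3} - 60 x^{2} + 99 x + 43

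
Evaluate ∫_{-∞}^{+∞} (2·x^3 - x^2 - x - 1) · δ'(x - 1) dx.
-3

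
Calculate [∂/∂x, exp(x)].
e^{x}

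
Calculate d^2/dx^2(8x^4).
96 x^{2}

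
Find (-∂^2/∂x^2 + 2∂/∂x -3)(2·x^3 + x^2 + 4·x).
- 6 x^{3} + 9 x^{2} - 20 x + 6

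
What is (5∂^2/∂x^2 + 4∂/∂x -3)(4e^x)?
24 e^{x}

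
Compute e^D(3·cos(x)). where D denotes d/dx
3 \cos{\left(x + 1 \right)}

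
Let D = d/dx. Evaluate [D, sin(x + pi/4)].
\cos{\left(x + \frac{\pi}{4} \right)}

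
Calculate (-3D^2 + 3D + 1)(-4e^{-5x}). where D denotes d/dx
356 e^{- 5 x}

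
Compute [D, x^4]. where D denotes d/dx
4 x^{3}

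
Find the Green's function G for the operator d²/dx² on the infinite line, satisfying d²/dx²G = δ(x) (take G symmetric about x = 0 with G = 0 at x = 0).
\frac{|x|}{2}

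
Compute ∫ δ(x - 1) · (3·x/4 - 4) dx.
- \frac{13}{4}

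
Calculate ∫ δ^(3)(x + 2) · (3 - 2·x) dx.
0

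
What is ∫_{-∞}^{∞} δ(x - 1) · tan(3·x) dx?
\tan{\left(3 \right)}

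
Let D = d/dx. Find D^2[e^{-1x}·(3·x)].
3 \left(x - 2\right) e^{- x}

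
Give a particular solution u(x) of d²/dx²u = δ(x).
\frac{|x|}{2}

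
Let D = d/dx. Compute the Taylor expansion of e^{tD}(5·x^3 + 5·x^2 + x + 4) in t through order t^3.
5 t^{3} + t^{2} \left(15 x + 5\right) + t \left(15 x^{2} + 10 x + 1\right) + 5 x^{3} + 5 x^{2} + x + 4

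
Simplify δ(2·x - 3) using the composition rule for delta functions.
\frac{\delta(x - 3/2)}{2}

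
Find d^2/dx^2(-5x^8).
- 280 x^{6}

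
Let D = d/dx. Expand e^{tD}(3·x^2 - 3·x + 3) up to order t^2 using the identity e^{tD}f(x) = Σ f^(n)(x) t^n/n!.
3 t^{2} + 3 t \left(2 x - 1\right) + 3 x^{2} - 3 x + 3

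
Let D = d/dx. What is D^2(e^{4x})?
16 e^{4 x}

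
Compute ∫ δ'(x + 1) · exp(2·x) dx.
- \frac{2}{e^{2}}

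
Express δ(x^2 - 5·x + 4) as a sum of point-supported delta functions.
\frac{\delta(x - 4) + \delta(x - 1)}{3}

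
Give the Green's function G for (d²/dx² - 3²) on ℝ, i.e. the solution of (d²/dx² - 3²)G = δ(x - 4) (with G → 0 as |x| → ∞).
-\frac{e^{-3|x - 4|}}{6}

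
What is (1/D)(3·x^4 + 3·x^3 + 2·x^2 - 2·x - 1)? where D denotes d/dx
\frac{3 x^{5}}{5} + \frac{3 x^{4}}{4} + \frac{2 x^{3}}{3} - x^{2} - x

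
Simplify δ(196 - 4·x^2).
\frac{\delta(x - 7) + \delta(x + 7)}{56}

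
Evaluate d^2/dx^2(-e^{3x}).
- 9 e^{3 x}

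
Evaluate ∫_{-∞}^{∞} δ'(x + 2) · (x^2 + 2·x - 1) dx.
2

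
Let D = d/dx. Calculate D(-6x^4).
- 24 x^{3}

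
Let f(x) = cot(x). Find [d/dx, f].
- \frac{1}{\sin^{2}{\left(x \right)}}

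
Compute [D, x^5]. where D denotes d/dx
5 x^{4}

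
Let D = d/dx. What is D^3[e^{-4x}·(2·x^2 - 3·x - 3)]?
128 x \left(3 - x\right) e^{- 4 x}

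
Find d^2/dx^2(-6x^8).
- 336 x^{6}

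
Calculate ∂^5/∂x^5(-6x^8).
- 40320 x^{3}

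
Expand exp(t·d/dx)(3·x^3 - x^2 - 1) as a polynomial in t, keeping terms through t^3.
3 t^{3} + t^{2} \left(9 x - 1\right) + t x \left(9 x - 2\right) + 3 x^{3} - x^{2} - 1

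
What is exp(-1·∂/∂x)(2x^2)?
2 x^{2} - 4 x + 2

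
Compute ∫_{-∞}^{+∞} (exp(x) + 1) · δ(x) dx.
2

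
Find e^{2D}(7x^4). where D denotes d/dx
7 x^{4} + 56 x^{3} + 168 x^{2} + 224 x + 112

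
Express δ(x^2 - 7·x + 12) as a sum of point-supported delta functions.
\frac{\delta(x - 4) + \delta(x - 3)}{1}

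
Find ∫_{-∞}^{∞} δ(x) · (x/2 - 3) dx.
-3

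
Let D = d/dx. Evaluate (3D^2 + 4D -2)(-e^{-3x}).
- 13 e^{- 3 x}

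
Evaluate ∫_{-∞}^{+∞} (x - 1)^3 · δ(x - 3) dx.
8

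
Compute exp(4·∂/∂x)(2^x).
2^{x + 4}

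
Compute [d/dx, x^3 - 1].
3 x^{2}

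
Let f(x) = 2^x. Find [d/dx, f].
2^{x} \log{\left(2 \right)}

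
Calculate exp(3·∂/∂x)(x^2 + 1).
x^{2} + 6 x + 10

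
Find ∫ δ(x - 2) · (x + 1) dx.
3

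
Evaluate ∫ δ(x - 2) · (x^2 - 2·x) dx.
0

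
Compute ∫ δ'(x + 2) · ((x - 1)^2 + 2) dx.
6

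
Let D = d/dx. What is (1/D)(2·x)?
x^{2}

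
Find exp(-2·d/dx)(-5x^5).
- 5 x^{5} + 50 x^{4} - 200 x^{3} + 400 x^{2} - 400 x + 160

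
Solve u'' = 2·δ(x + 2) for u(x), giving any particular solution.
|x + 2|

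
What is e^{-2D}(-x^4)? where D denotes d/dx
- x^{4} + 8 x^{3} - 24 x^{2} + 32 x - 16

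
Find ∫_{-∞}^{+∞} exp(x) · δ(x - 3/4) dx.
e^{\frac{3}{4}}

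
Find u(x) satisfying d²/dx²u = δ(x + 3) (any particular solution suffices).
\frac{|x + 3|}{2}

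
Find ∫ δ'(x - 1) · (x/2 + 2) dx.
- \frac{1}{2}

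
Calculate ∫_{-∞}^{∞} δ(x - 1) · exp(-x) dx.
e^{-1}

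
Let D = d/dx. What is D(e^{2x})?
2 e^{2 x}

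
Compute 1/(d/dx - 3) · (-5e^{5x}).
- \frac{5 e^{5 x}}{2}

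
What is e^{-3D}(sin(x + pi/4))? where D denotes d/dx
\sin{\left(x - 3 + \frac{\pi}{4} \right)}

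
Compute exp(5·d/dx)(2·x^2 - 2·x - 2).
2 x^{2} + 18 x + 38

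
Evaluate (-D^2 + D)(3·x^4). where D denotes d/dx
12 x^{2} \left(x - 3\right)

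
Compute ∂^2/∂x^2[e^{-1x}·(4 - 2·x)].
2 \left(4 - x\right) e^{- x}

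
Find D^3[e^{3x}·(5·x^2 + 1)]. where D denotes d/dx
\left(135 x^{2} + 270 x + 117\right) e^{3 x}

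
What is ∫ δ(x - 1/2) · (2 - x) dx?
\frac{3}{2}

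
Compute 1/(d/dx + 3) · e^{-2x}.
e^{- 2 x}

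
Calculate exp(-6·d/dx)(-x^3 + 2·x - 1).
- x^{3} + 18 x^{2} - 106 x + 203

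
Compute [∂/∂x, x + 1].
1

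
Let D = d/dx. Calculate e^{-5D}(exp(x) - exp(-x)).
- e^{5 - x} + e^{x - 5}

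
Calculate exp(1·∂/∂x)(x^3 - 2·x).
x^{3} + 3 x^{2} + x - 1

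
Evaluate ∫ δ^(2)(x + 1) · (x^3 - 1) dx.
-6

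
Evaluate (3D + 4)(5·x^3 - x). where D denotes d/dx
20 x^{3} + 45 x^{2} - 4 x - 3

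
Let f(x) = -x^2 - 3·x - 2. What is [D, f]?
- 2 x - 3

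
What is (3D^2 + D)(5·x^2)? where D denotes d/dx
10 x + 30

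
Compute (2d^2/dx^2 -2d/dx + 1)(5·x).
5 x - 10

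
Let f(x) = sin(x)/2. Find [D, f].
\frac{\cos{\left(x \right)}}{2}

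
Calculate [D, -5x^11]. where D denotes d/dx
- 55 x^{10}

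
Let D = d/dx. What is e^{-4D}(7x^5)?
7 x^{5} - 140 x^{4} + 1120 x^{3} - 4480 x^{2} + 8960 x - 7168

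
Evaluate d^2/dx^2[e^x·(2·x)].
2 \left(x + 2\right) e^{x}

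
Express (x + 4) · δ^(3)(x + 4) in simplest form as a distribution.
-3\delta^{(2)}(x + 4)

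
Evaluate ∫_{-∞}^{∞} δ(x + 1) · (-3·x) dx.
3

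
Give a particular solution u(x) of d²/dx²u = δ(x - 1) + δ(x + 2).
\frac{|x - 1|}{2} + \frac{|x + 2|}{2}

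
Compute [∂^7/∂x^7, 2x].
14\frac{d^{6}}{dx^{6}}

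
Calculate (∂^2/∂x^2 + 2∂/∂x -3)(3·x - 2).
12 - 9 x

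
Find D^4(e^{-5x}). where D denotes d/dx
625 e^{- 5 x}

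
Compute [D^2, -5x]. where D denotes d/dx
-10D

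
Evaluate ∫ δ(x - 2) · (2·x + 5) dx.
9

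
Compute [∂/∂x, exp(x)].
e^{x}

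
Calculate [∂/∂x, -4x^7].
- 28 x^{6}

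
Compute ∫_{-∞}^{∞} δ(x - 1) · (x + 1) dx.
2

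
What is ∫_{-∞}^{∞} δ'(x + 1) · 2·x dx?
-2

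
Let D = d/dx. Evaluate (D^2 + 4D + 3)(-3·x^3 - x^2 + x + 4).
- 9 x^{3} - 39 x^{2} - 23 x + 14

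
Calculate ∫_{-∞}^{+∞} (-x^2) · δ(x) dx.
0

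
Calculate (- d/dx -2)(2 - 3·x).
6 x - 1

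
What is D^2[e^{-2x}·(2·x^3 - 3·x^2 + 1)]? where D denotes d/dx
2 \left(4 x^{3} - 18 x^{2} + 18 x - 1\right) e^{- 2 x}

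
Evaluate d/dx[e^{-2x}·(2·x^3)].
x^{2} \left(6 - 4 x\right) e^{- 2 x}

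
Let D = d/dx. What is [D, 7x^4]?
28 x^{3}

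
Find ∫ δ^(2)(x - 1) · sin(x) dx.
- \sin{\left(1 \right)}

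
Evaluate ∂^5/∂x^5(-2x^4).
0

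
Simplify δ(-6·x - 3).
\frac{\delta(x + 1/2)}{6}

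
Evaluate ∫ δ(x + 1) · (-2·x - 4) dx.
-2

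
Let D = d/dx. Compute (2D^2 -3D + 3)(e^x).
2 e^{x}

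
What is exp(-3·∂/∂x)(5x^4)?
5 x^{4} - 60 x^{3} + 270 x^{2} - 540 x + 405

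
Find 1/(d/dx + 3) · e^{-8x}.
- \frac{e^{- 8 x}}{5}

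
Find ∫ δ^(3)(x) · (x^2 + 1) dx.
0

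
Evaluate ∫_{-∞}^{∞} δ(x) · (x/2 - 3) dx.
-3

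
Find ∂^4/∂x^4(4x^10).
20160 x^{6}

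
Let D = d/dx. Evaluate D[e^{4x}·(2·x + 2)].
\left(8 x + 10\right) e^{4 x}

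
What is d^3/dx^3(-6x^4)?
- 144 x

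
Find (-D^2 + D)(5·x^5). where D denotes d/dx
25 x^{3} \left(x - 4\right)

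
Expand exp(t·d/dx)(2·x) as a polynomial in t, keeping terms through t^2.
2 t + 2 x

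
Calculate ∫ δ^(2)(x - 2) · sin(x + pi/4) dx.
- \sin{\left(\frac{\pi}{4} + 2 \right)}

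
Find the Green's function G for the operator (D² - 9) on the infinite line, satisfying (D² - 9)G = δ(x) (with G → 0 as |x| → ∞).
-\frac{e^{-3|x|}}{6}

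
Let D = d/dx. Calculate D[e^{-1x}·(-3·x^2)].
3 x \left(x - 2\right) e^{- x}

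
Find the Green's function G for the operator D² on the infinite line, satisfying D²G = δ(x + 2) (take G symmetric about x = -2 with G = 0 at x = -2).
\frac{|x + 2|}{2}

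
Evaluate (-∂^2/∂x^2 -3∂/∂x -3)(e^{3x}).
- 21 e^{3 x}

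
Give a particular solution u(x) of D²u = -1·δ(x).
-\frac{|x|}{2}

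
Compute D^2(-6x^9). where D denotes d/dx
- 432 x^{7}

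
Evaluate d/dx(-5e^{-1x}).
5 e^{- x}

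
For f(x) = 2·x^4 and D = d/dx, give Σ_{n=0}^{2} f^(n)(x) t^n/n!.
2 x^{2} \left(6 t^{2} + 4 t x + x^{2}\right)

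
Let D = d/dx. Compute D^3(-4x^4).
- 96 x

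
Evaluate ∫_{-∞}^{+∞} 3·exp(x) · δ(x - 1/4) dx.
3 e^{\frac{1}{4}}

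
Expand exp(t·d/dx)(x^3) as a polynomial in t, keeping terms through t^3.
t^{3} + 3 t^{2} x + 3 t x^{2} + x^{3}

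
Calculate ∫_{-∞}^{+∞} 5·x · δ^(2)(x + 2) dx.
0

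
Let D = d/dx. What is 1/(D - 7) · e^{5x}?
- \frac{e^{5 x}}{2}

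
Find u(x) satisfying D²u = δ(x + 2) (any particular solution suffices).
\frac{|x + 2|}{2}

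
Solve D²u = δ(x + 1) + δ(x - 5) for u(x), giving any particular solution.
\frac{|x + 1|}{2} + \frac{|x - 5|}{2}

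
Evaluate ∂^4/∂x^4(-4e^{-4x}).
- 1024 e^{- 4 x}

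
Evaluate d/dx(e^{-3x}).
- 3 e^{- 3 x}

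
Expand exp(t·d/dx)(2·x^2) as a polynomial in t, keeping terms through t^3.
2 t^{2} + 4 t x + 2 x^{2}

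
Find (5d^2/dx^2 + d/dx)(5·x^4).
20 x^{2} \left(x + 15\right)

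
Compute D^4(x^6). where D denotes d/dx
360 x^{2}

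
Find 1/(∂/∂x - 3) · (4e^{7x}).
e^{7 x}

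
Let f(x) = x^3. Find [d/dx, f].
3 x^{2}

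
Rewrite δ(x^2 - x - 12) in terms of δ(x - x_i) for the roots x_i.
\frac{\delta(x - 4) + \delta(x + 3)}{7}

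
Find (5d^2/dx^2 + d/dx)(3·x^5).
15 x^{3} \left(x + 20\right)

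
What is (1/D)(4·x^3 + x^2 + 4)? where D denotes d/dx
x^{4} + \frac{x^{3}}{3} + 4 x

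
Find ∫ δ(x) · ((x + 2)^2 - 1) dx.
3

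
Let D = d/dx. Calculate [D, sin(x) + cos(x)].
- \sin{\left(x \right)} + \cos{\left(x \right)}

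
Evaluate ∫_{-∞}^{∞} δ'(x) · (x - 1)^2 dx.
2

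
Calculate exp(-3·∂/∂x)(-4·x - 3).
9 - 4 x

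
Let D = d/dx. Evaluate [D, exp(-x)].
- e^{- x}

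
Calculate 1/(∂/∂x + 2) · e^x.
\frac{e^{x}}{3}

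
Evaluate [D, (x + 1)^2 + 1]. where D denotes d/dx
2 x + 2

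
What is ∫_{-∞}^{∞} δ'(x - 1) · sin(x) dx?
- \cos{\left(1 \right)}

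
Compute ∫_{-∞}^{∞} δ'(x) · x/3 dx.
- \frac{1}{3}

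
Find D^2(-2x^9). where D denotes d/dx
- 144 x^{7}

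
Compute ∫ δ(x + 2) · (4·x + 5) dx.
-3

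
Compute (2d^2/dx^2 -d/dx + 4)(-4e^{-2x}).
- 56 e^{- 2 x}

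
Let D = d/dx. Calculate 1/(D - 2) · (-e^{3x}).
- e^{3 x}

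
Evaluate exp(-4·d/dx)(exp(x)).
e^{x - 4}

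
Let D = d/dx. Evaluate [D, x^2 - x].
2 x - 1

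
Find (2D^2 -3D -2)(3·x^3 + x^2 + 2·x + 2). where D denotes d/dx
- 6 x^{3} - 29 x^{2} + 26 x - 6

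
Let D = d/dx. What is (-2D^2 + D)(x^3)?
3 x \left(x - 4\right)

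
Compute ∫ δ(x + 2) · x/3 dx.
- \frac{2}{3}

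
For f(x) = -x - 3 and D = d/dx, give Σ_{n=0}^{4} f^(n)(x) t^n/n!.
- t - x - 3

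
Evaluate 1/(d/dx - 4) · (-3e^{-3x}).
\frac{3 e^{- 3 x}}{7}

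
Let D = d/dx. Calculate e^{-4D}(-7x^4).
- 7 x^{4} + 112 x^{3} - 672 x^{2} + 1792 x - 1792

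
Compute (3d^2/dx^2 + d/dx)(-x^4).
4 x^{2} \left(- x - 9\right)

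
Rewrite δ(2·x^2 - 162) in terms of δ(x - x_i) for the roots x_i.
\frac{\delta(x - 9) + \delta(x + 9)}{36}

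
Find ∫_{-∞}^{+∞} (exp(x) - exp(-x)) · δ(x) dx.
0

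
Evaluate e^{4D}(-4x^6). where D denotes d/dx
- 4 x^{6} - 96 x^{5} - 960 x^{4} - 5120 x^{3} - 15360 x^{2} - 24576 x - 16384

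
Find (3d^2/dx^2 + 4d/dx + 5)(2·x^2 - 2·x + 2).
10 x^{2} + 6 x + 14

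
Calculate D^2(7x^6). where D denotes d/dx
210 x^{4}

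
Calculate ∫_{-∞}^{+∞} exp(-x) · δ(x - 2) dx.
e^{-2}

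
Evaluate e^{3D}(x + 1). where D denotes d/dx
x + 4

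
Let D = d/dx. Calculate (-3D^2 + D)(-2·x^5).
10 x^{3} \left(12 - x\right)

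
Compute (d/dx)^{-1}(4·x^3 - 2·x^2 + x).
x^{4} - \frac{2 x^{3}}{3} + \frac{x^{2}}{2}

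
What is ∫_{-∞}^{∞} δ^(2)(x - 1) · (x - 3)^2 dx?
2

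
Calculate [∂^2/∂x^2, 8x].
16\frac{d}{dx}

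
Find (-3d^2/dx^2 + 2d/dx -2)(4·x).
8 - 8 x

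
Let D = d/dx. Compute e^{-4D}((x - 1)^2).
x^{2} - 10 x + 25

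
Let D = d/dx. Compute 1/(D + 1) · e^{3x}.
\frac{e^{3 x}}{4}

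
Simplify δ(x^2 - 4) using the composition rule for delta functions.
\frac{\delta(x - 2) + \delta(x + 2)}{4}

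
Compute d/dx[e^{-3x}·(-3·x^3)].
9 x^{2} \left(x - 1\right) e^{- 3 x}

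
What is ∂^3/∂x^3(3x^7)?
630 x^{4}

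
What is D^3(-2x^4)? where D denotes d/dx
- 48 x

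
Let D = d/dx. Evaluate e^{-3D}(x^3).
x^{3} - 9 x^{2} + 27 x - 27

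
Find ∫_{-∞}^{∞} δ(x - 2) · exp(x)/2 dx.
\frac{e^{2}}{2}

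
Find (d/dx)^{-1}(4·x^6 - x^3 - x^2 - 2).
\frac{4 x^{7}}{7} - \frac{x^{4}}{4} - \frac{x^{3}}{3} - 2 x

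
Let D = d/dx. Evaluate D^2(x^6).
30 x^{4}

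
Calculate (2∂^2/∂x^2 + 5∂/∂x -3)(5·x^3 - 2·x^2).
- 15 x^{3} + 81 x^{2} + 40 x - 8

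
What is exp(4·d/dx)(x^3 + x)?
x^{3} + 12 x^{2} + 49 x + 68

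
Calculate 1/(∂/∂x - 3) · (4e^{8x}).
\frac{4 e^{8 x}}{5}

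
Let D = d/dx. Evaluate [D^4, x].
4D^{3}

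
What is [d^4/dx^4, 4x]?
16\frac{d^{3}}{dx^{3}}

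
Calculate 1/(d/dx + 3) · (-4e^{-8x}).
\frac{4 e^{- 8 x}}{5}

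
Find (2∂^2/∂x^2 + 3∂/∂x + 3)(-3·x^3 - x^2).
- 9 x^{3} - 30 x^{2} - 42 x - 4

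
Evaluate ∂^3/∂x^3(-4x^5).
- 240 x^{2}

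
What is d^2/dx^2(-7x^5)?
- 140 x^{3}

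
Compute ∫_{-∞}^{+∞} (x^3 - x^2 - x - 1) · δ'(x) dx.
1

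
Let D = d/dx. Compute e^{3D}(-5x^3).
- 5 x^{3} - 45 x^{2} - 135 x - 135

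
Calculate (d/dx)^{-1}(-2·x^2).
- \frac{2 x^{3}}{3}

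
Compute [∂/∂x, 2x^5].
10 x^{4}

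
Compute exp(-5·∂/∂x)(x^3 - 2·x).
x^{3} - 15 x^{2} + 73 x - 115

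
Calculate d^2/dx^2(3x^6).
90 x^{4}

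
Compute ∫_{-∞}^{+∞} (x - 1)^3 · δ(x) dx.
-1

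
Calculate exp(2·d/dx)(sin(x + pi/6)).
\sin{\left(x + \frac{\pi}{6} + 2 \right)}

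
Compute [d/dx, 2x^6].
12 x^{5}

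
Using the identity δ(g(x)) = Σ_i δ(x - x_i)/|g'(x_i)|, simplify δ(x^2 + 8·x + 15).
\frac{\delta(x + 5) + \delta(x + 3)}{2}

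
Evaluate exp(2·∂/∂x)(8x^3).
8 x^{3} + 48 x^{2} + 96 x + 64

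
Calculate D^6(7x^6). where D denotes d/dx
5040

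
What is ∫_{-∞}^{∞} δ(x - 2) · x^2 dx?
4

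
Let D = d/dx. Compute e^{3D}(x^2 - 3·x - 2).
x^{2} + 3 x - 2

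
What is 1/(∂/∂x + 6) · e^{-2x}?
\frac{e^{- 2 x}}{4}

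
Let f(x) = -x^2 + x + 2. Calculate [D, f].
1 - 2 x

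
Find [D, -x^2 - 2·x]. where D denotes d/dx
- 2 x - 2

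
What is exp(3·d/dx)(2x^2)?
2 x^{2} + 12 x + 18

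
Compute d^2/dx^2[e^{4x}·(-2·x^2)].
\left(- 32 x^{2} - 32 x - 4\right) e^{4 x}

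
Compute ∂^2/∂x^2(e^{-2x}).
4 e^{- 2 x}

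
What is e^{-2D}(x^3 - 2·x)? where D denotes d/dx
x^{3} - 6 x^{2} + 10 x - 4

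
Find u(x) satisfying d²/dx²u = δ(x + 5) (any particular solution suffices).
\frac{|x + 5|}{2}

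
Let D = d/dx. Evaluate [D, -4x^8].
- 32 x^{7}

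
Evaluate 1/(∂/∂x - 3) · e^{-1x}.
- \frac{e^{- x}}{4}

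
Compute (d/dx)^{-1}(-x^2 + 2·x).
- \frac{x^{3}}{3} + x^{2}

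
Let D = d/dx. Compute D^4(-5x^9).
- 15120 x^{5}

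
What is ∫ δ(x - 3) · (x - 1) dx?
2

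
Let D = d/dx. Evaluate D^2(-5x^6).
- 150 x^{4}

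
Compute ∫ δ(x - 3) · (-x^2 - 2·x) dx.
-15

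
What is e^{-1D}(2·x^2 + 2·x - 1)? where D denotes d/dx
2 x^{2} - 2 x - 1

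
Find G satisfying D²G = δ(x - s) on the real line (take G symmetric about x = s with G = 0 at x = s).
\frac{|x - s|}{2}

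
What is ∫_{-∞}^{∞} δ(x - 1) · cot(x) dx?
\cot{\left(1 \right)}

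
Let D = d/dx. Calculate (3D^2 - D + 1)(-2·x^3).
2 x \left(- x^{2} + 3 x - 18\right)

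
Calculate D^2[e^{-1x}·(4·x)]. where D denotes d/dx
4 \left(x - 2\right) e^{- x}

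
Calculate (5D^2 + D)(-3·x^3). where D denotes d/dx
9 x \left(- x - 10\right)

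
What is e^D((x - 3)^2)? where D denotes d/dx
x^{2} - 4 x + 4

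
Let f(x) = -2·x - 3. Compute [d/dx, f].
-2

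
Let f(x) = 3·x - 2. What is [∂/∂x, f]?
3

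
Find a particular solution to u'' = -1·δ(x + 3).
-\frac{|x + 3|}{2}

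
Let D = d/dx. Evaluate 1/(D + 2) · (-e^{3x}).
- \frac{e^{3 x}}{5}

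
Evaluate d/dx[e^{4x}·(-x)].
\left(- 4 x - 1\right) e^{4 x}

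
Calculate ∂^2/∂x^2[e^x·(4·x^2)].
4 \left(x^{2} + 4 x + 2\right) e^{x}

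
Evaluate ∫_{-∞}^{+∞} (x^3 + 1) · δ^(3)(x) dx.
-6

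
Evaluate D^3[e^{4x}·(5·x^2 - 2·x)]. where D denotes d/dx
\left(320 x^{2} + 352 x + 24\right) e^{4 x}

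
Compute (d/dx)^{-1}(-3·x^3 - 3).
- \frac{3 x^{4}}{4} - 3 x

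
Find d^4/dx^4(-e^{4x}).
- 256 e^{4 x}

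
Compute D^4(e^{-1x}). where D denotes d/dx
e^{- x}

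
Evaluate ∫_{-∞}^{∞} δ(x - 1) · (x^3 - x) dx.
0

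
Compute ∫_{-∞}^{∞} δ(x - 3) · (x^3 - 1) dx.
26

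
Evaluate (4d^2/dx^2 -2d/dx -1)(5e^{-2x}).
95 e^{- 2 x}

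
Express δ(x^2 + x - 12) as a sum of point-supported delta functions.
\frac{\delta(x - 3) + \delta(x + 4)}{7}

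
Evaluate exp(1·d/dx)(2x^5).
2 x^{5} + 10 x^{4} + 20 x^{3} + 20 x^{2} + 10 x + 2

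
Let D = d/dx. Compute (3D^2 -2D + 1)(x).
x - 2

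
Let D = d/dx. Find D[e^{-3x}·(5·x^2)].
5 x \left(2 - 3 x\right) e^{- 3 x}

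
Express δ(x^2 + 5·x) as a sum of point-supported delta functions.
\frac{\delta(x + 5) + \delta(x)}{5}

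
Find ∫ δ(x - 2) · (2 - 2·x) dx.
-2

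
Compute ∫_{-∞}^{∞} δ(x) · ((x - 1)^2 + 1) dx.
2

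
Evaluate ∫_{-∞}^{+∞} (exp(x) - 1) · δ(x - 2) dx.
-1 + e^{2}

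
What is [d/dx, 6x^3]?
18 x^{2}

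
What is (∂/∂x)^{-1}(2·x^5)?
\frac{x^{6}}{3}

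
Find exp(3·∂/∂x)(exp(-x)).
e^{- x - 3}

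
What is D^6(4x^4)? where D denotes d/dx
0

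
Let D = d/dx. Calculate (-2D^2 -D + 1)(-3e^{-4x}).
81 e^{- 4 x}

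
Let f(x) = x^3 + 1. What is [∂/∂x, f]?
3 x^{2}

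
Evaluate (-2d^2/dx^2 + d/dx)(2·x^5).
10 x^{3} \left(x - 8\right)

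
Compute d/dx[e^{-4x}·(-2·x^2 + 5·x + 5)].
\left(8 x^{2} - 24 x - 15\right) e^{- 4 x}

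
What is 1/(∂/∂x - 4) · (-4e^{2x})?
2 e^{2 x}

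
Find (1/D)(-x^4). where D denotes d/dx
- \frac{x^{5}}{5}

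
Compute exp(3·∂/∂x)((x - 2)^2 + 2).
x^{2} + 2 x + 3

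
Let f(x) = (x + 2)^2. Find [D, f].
2 x + 4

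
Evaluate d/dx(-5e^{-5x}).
25 e^{- 5 x}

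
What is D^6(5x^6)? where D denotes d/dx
3600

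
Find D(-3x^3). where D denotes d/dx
- 9 x^{2}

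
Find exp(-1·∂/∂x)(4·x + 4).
4 x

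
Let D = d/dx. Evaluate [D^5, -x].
-5D^{4}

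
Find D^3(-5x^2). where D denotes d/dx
0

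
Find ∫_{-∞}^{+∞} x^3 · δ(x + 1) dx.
-1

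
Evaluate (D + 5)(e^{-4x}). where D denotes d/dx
e^{- 4 x}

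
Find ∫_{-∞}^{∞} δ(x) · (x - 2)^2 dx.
4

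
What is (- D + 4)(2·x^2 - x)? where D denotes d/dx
8 x^{2} - 8 x + 1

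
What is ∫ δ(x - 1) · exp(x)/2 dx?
\frac{e}{2}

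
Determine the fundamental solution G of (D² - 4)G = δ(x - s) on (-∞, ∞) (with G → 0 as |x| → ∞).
-\frac{e^{-2|x-s|}}{4}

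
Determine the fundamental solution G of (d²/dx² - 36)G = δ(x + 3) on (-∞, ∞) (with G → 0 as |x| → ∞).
-\frac{e^{-6|x + 3|}}{12}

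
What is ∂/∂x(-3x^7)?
- 21 x^{6}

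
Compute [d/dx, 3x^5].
15 x^{4}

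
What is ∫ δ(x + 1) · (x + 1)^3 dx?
0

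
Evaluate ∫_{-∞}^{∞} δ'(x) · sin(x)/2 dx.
- \frac{1}{2}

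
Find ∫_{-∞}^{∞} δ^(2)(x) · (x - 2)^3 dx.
-12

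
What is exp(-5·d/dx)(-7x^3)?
- 7 x^{3} + 105 x^{2} - 525 x + 875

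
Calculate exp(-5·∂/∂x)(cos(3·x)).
\cos{\left(3 x - 15 \right)}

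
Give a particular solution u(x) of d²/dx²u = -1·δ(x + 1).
-\frac{|x + 1|}{2}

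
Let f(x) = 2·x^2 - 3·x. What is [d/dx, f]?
4 x - 3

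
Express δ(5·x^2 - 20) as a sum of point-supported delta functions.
\frac{\delta(x - 2) + \delta(x + 2)}{20}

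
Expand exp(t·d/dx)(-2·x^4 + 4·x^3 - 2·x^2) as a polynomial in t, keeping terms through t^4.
- 2 t^{4} - 4 t^{3} \left(2 x - 1\right) - 2 t^{2} \left(6 x^{2} - 6 x + 1\right) - 4 t x \left(2 x^{2} - 3 x + 1\right) - 2 x^{4} + 4 x^{3} - 2 x^{2}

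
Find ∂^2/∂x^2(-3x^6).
- 90 x^{4}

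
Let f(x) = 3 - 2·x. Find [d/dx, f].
-2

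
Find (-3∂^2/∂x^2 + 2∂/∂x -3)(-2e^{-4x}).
118 e^{- 4 x}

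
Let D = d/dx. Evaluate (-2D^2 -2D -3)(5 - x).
3 x - 13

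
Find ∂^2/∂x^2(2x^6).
60 x^{4}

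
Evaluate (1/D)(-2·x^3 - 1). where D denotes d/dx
- \frac{x^{4}}{2} - x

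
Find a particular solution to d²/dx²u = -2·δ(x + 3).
-|x + 3|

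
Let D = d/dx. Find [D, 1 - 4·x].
-4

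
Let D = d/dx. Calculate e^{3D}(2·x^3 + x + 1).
2 x^{3} + 18 x^{2} + 55 x + 58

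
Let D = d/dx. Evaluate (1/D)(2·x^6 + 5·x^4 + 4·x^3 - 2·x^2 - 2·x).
\frac{2 x^{7}}{7} + x^{5} + x^{4} - \frac{2 x^{3}}{3} - x^{2}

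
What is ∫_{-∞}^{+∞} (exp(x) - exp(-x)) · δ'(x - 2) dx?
- 2 \cosh{\left(2 \right)}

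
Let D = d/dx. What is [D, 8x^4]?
32 x^{3}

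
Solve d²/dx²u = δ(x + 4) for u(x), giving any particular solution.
\frac{|x + 4|}{2}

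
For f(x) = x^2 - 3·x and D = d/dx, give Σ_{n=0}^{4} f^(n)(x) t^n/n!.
t^{2} + t \left(2 x - 3\right) + x^{2} - 3 x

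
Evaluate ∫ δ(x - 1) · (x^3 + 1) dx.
2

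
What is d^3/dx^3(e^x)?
e^{x}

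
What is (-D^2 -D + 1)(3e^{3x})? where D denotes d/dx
- 33 e^{3 x}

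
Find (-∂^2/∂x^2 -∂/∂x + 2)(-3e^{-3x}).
12 e^{- 3 x}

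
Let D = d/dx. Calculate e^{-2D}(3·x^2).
3 x^{2} - 12 x + 12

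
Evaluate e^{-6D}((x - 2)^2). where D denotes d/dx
x^{2} - 16 x + 64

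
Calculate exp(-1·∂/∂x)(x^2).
x^{2} - 2 x + 1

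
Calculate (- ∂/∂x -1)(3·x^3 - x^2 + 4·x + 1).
- 3 x^{3} - 8 x^{2} - 2 x - 5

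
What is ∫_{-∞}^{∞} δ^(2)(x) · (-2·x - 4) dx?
0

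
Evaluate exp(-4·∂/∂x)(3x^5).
3 x^{5} - 60 x^{4} + 480 x^{3} - 1920 x^{2} + 3840 x - 3072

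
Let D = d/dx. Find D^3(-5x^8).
- 1680 x^{5}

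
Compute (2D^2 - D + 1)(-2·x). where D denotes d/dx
2 - 2 x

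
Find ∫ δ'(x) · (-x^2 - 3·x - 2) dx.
3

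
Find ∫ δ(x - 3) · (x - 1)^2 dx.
4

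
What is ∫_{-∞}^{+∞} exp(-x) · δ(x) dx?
1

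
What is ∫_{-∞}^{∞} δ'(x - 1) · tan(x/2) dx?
- \frac{1}{2} - \frac{\tan^{2}{\left(\frac{1}{2} \right)}}{2}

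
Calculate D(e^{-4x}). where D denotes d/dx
- 4 e^{- 4 x}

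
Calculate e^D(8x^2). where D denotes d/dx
8 x^{2} + 16 x + 8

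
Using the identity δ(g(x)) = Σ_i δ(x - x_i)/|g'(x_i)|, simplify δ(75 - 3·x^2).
\frac{\delta(x - 5) + \delta(x + 5)}{30}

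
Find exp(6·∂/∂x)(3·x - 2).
3 x + 16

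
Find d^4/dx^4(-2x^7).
- 1680 x^{3}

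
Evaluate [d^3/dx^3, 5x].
15\frac{d^{2}}{dx^{2}}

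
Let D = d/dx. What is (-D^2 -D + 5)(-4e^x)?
- 12 e^{x}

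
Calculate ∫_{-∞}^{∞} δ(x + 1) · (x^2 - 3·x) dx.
4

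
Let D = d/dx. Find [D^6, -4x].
-24D^{5}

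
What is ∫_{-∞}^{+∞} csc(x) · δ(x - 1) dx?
\csc{\left(1 \right)}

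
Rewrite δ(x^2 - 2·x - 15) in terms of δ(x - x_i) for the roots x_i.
\frac{\delta(x - 5) + \delta(x + 3)}{8}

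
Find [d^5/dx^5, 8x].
40\frac{d^{4}}{dx^{4}}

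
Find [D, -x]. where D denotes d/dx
-1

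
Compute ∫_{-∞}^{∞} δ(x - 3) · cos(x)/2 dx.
\frac{\cos{\left(3 \right)}}{2}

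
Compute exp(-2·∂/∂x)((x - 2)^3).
x^{3} - 12 x^{2} + 48 x - 64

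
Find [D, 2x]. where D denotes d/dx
2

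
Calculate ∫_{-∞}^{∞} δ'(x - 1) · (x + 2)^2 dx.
-6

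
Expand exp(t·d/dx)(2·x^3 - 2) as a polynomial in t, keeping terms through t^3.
2 t^{3} + 6 t^{2} x + 6 t x^{2} + 2 x^{3} - 2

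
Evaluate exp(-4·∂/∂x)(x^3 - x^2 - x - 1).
x^{3} - 13 x^{2} + 55 x - 77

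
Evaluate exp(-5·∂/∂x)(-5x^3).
- 5 x^{3} + 75 x^{2} - 375 x + 625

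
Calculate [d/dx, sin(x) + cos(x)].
- \sin{\left(x \right)} + \cos{\left(x \right)}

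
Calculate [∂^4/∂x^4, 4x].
16\frac{d^{3}}{dx^{3}}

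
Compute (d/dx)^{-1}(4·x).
2 x^{2}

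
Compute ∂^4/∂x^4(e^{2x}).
16 e^{2 x}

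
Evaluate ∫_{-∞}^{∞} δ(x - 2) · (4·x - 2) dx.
6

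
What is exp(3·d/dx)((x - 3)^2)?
x^{2}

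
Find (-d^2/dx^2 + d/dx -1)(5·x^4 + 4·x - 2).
- 5 x^{4} + 20 x^{3} - 60 x^{2} - 4 x + 6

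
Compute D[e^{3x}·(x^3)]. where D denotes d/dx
3 x^{2} \left(x + 1\right) e^{3 x}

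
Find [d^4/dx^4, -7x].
-28\frac{d^{3}}{dx^{3}}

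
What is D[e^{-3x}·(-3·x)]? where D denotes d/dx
3 \left(3 x - 1\right) e^{- 3 x}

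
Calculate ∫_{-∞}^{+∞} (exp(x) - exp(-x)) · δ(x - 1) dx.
2 \sinh{\left(1 \right)}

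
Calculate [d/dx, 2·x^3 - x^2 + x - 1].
6 x^{2} - 2 x + 1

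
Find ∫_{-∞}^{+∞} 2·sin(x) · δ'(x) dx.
-2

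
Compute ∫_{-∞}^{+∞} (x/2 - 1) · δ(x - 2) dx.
0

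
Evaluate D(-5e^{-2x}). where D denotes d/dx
10 e^{- 2 x}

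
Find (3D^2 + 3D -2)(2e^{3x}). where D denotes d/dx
68 e^{3 x}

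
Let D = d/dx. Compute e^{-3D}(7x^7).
7 x^{7} - 147 x^{6} + 1323 x^{5} - 6615 x^{4} + 19845 x^{3} - 35721 x^{2} + 35721 x - 15309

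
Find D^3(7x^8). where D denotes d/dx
2352 x^{5}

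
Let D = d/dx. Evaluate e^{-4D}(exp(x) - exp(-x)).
- e^{4 - x} + e^{x - 4}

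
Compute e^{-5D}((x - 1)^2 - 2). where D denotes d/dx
x^{2} - 12 x + 34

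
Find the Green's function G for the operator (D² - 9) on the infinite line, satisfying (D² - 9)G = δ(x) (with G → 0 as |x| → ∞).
-\frac{e^{-3|x|}}{6}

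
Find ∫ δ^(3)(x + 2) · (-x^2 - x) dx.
0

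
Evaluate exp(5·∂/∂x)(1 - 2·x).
- 2 x - 9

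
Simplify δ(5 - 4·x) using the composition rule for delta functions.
\frac{\delta(x - 5/4)}{4}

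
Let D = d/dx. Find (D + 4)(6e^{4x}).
48 e^{4 x}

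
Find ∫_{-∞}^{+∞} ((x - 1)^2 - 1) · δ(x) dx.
0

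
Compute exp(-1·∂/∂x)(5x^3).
5 x^{3} - 15 x^{2} + 15 x - 5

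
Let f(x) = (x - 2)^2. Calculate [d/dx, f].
2 x - 4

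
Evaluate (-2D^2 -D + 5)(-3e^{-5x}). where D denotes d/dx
120 e^{- 5 x}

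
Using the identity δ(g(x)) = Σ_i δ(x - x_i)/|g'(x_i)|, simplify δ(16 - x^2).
\frac{\delta(x - 4) + \delta(x + 4)}{8}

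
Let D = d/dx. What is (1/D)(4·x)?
2 x^{2}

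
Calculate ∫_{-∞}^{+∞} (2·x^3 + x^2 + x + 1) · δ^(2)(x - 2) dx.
26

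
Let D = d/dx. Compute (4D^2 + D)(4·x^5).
20 x^{3} \left(x + 16\right)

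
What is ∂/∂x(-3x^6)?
- 18 x^{5}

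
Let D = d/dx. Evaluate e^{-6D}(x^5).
x^{5} - 30 x^{4} + 360 x^{3} - 2160 x^{2} + 6480 x - 7776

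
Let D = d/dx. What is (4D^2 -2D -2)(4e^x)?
0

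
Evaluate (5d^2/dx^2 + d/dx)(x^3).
3 x \left(x + 10\right)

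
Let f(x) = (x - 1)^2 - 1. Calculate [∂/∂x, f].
2 x - 2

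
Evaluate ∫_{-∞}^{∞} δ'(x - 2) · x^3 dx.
-12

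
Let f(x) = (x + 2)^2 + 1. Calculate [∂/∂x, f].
2 x + 4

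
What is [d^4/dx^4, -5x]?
-20\frac{d^{3}}{dx^{3}}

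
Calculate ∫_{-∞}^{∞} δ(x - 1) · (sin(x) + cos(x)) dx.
\cos{\left(1 \right)} + \sin{\left(1 \right)}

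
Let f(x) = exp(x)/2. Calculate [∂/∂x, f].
\frac{e^{x}}{2}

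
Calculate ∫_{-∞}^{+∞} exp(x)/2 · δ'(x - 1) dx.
- \frac{e}{2}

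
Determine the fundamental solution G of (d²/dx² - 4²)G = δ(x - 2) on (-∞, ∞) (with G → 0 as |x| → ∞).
-\frac{e^{-4|x - 2|}}{8}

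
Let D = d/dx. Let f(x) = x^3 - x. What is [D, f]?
3 x^{2} - 1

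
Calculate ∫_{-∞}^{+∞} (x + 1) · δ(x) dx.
1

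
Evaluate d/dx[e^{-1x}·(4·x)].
4 \left(1 - x\right) e^{- x}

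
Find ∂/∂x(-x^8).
- 8 x^{7}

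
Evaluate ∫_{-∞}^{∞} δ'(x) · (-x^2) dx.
0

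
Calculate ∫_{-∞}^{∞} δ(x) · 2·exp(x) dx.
2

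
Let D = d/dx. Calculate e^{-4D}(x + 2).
x - 2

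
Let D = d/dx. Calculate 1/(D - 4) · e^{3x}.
- e^{3 x}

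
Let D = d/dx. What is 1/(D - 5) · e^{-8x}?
- \frac{e^{- 8 x}}{13}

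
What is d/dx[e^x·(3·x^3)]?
3 x^{2} \left(x + 3\right) e^{x}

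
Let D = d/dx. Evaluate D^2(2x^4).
24 x^{2}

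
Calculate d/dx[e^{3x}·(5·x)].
\left(15 x + 5\right) e^{3 x}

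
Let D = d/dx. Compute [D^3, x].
3D^{2}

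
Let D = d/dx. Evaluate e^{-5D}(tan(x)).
\tan{\left(x - 5 \right)}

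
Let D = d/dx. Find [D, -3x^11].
- 33 x^{10}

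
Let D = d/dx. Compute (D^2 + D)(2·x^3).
6 x \left(x + 2\right)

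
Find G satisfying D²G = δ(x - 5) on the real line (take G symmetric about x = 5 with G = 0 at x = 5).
\frac{|x - 5|}{2}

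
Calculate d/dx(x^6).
6 x^{5}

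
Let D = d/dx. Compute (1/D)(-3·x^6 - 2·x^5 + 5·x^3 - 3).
- \frac{3 x^{7}}{7} - \frac{x^{6}}{3} + \frac{5 x^{4}}{4} - 3 x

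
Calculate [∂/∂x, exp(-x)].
- e^{- x}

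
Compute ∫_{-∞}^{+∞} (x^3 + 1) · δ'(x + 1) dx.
-3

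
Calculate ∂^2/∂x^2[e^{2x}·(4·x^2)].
\left(16 x^{2} + 32 x + 8\right) e^{2 x}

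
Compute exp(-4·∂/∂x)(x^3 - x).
x^{3} - 12 x^{2} + 47 x - 60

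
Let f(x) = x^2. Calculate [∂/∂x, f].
2 x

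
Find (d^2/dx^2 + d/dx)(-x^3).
3 x \left(- x - 2\right)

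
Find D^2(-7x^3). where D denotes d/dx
- 42 x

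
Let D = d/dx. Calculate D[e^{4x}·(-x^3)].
x^{2} \left(- 4 x - 3\right) e^{4 x}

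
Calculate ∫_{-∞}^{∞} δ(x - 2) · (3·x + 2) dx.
8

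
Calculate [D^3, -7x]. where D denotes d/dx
-21D^{2}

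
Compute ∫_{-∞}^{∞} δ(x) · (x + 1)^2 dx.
1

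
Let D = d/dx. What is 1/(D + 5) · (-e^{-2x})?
- \frac{e^{- 2 x}}{3}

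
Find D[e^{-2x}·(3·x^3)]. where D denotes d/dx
x^{2} \left(9 - 6 x\right) e^{- 2 x}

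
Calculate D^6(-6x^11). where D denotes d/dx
- 1995840 x^{5}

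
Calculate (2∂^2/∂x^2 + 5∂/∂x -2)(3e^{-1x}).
- 15 e^{- x}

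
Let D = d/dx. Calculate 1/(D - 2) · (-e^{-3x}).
\frac{e^{- 3 x}}{5}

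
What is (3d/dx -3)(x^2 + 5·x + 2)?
- 3 x^{2} - 9 x + 9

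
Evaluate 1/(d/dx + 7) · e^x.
\frac{e^{x}}{8}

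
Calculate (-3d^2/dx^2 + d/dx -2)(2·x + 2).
- 4 x - 2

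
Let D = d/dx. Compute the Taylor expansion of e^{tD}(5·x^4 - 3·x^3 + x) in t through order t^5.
5 t^{4} + t^{3} \left(20 x - 3\right) + 3 t^{2} x \left(10 x - 3\right) + t \left(20 x^{3} - 9 x^{2} + 1\right) + 5 x^{4} - 3 x^{3} + x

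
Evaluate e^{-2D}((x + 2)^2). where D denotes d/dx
x^{2}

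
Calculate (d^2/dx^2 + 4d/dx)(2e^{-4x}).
0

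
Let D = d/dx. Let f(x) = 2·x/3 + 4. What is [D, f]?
\frac{2}{3}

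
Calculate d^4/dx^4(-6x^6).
- 2160 x^{2}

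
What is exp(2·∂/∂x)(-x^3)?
- x^{3} - 6 x^{2} - 12 x - 8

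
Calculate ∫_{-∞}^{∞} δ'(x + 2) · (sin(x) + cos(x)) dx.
- \sin{\left(2 \right)} - \cos{\left(2 \right)}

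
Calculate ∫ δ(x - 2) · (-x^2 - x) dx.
-6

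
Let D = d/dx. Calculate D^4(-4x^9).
- 12096 x^{5}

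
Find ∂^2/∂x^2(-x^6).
- 30 x^{4}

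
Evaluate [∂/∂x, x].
1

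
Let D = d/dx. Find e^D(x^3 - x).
x \left(x^{2} + 3 x + 2\right)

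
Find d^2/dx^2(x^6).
30 x^{4}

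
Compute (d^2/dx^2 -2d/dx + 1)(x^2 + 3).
x^{2} - 4 x + 5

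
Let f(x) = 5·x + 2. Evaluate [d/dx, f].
5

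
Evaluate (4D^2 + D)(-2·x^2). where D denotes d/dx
- 4 x - 16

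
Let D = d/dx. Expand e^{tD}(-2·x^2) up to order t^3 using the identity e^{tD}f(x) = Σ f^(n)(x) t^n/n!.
- 2 t^{2} - 4 t x - 2 x^{2}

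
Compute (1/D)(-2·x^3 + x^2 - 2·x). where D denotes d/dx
- \frac{x^{4}}{2} + \frac{x^{3}}{3} - x^{2}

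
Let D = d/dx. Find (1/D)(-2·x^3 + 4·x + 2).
- \frac{x^{4}}{2} + 2 x^{2} + 2 x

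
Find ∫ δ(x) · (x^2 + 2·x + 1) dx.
1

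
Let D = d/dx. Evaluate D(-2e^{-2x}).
4 e^{- 2 x}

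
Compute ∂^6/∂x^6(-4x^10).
- 604800 x^{4}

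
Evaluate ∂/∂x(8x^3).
24 x^{2}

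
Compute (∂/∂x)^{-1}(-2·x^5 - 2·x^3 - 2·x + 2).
- \frac{x^{6}}{3} - \frac{x^{4}}{2} - x^{2} + 2 x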